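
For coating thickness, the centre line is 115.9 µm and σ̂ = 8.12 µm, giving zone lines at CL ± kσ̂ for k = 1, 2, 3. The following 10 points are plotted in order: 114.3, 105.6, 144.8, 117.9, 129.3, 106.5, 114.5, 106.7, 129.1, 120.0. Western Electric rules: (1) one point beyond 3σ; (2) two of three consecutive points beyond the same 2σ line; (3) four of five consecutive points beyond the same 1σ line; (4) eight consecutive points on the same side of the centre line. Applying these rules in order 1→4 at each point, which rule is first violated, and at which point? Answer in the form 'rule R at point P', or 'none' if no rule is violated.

Zone of each point (C = within 1σ̂, B = 1σ̂–2σ̂, A = 2σ̂–3σ̂, * = beyond 3σ̂; sign = side of CL): 1:-C, 2:-B, 3:+*, 4:+C, 5:+B, 6:-B, 7:-C, 8:-B, 9:+B, 10:+C
Rule 1 (one point beyond the 3σ limits) is satisfied at point 3.

rule 1 at point 3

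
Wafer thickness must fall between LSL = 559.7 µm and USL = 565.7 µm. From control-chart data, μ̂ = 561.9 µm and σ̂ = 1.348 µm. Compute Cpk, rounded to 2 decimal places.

0.54

Cpu = (USL − μ̂) / (3σ̂) = (565.7 − 561.9) / (3 × 1.348) = 0.9397; Cpl = (μ̂ − LSL) / (3σ̂) = (561.9 − 559.7) / (3 × 1.348) = 0.5440; Cpk = min(Cpu, Cpl) = 0.5440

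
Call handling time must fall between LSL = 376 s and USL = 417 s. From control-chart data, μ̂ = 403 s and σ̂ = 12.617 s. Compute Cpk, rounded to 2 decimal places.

0.37

Cpu = (USL − μ̂) / (3σ̂) = (417 − 403) / (3 × 12.617) = 0.3699; Cpl = (μ̂ − LSL) / (3σ̂) = (403 − 376) / (3 × 12.617) = 0.7133; Cpk = min(Cpu, Cpl) = 0.3699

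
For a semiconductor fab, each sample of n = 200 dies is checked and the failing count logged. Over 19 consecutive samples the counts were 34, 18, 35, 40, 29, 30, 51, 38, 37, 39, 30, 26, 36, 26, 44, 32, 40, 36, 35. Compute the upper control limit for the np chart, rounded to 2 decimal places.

p̄ = Σdᵢ / (k·n) = 656 / (19 × 200) = 0.17263
UCL = np̄ + 3·√(np̄(1−p̄)) = 34.5263 + 3 × √(34.5263×0.82737) = 34.5263 + 3 × 5.3447 = 50.5605

50.56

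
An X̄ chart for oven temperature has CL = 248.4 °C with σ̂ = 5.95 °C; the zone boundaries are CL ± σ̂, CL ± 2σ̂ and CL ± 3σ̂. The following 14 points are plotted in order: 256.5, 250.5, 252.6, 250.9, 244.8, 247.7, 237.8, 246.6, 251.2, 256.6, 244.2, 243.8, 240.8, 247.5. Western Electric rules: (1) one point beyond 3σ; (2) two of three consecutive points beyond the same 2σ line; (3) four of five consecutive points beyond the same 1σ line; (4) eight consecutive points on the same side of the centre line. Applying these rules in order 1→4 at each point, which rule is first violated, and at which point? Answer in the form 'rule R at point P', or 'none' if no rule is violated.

none

Zone of each point (C = within 1σ̂, B = 1σ̂–2σ̂, A = 2σ̂–3σ̂, * = beyond 3σ̂; sign = side of CL): 1:+B, 2:+C, 3:+C, 4:+C, 5:-C, 6:-C, 7:-B, 8:-C, 9:+C, 10:+B, 11:-C, 12:-C, 13:-B, 14:-C
No rule fires across all 14 points.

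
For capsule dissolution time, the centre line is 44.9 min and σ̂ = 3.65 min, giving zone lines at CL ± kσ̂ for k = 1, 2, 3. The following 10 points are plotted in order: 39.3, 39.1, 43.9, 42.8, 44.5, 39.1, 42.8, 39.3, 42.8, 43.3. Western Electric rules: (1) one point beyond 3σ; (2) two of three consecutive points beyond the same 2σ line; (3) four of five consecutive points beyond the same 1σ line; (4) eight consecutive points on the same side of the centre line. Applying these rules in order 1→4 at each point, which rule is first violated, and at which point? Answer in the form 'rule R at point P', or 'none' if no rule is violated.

Zone of each point (C = within 1σ̂, B = 1σ̂–2σ̂, A = 2σ̂–3σ̂, * = beyond 3σ̂; sign = side of CL): 1:-B, 2:-B, 3:-C, 4:-C, 5:-C, 6:-B, 7:-C, 8:-B, 9:-C, 10:-C
Rule 4 (eight consecutive points on the same side of the centre line) is satisfied at point 8.

rule 4 at point 8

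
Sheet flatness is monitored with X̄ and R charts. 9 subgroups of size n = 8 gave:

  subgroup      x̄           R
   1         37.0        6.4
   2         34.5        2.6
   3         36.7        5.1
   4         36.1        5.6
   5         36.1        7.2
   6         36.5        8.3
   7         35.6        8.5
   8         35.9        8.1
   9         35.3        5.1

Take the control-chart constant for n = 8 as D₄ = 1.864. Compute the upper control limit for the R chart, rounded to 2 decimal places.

11.78

R̄ = (6.4 + 2.6 + 5.1 + 5.6 + 7.2 + 8.3 + 8.5 + 8.1 + 5.1) / 9 = 56.9000 / 9 = 6.3222
UCL_R = D₄·R̄ = 1.864 × 6.3222 = 11.7846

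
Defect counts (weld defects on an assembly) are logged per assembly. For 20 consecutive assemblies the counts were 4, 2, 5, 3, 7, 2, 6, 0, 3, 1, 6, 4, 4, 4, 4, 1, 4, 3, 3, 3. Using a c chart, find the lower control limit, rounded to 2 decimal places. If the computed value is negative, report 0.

c̄ = (4 + 2 + 5 + 3 + 7 + 2 + 6 + 0 + 3 + 1 + 6 + 4 + 4 + 4 + 4 + 1 + 4 + 3 + 3 + 3) / 20 = 69 / 20 = 3.4500
LCL = c̄ − 3√c̄ = 3.4500 − 3 × 1.8574 = -2.1223 → 0 (cannot be negative)

0.00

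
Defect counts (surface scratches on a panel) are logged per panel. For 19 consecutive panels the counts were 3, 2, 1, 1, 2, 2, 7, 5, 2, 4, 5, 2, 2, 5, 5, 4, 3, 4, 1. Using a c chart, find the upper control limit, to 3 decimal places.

8.489

c̄ = (3 + 2 + 1 + 1 + 2 + 2 + 7 + 5 + 2 + 4 + 5 + 2 + 2 + 5 + 5 + 4 + 3 + 4 + 1) / 19 = 60 / 19 = 3.1579
UCL = c̄ + 3√c̄ = 3.1579 + 3 × √3.1579 = 3.1579 + 3 × 1.7770 = 8.4890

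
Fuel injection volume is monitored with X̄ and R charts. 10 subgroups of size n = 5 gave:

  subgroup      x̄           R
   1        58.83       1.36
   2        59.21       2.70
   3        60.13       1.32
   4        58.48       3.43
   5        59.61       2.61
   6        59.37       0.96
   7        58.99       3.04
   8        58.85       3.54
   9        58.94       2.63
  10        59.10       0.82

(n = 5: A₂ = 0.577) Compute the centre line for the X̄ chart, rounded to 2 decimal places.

59.15

X̄̄ = (58.83 + 59.21 + 60.13 + 58.48 + 59.61 + 59.37 + 58.99 + 58.85 + 58.94 + 59.10) / 10 = 591.5100 / 10 = 59.1510
CL = X̄̄ = 59.1510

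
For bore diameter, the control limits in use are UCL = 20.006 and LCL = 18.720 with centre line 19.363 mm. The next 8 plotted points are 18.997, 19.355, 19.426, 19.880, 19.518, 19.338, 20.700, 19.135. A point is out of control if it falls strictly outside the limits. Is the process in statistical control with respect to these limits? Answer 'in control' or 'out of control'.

out of control

Compare each point to [18.720, 20.006]: sample 7 = 20.700 > UCL.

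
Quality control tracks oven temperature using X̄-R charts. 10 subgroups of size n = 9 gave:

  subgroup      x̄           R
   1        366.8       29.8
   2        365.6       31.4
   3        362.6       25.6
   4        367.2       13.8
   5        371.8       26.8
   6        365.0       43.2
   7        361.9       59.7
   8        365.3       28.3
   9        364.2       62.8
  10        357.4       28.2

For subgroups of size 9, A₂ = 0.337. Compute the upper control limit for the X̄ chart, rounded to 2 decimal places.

X̄̄ = (366.8 + 365.6 + 362.6 + 367.2 + 371.8 + 365.0 + 361.9 + 365.3 + 364.2 + 357.4) / 10 = 3647.8000 / 10 = 364.7800
R̄ = (29.8 + 31.4 + 25.6 + 13.8 + 26.8 + 43.2 + 59.7 + 28.3 + 62.8 + 28.2) / 10 = 349.6000 / 10 = 34.9600
UCL = X̄̄ + A₂·R̄ = 364.7800 + 0.337 × 34.9600 = 376.5615

376.56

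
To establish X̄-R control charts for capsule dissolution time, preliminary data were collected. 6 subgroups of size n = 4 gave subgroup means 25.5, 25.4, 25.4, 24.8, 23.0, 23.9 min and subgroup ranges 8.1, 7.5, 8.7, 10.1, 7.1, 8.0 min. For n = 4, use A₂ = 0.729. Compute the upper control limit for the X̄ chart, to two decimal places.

30.68

X̄̄ = (25.5 + 25.4 + 25.4 + 24.8 + 23.0 + 23.9) / 6 = 148.0000 / 6 = 24.6667
R̄ = (8.1 + 7.5 + 8.7 + 10.1 + 7.1 + 8.0) / 6 = 49.5000 / 6 = 8.2500
UCL = X̄̄ + A₂·R̄ = 24.6667 + 0.729 × 8.2500 = 30.6809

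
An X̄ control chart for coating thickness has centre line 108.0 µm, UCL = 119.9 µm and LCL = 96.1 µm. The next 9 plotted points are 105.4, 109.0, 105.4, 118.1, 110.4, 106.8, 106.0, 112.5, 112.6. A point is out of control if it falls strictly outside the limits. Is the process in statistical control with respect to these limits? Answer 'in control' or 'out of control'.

All 9 points lie within [96.1, 119.9].

in control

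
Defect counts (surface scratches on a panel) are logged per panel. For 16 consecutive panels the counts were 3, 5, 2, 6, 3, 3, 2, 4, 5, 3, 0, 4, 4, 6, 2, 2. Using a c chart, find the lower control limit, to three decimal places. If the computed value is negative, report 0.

0.000

c̄ = (3 + 5 + 2 + 6 + 3 + 3 + 2 + 4 + 5 + 3 + 0 + 4 + 4 + 6 + 2 + 2) / 16 = 54 / 16 = 3.3750
LCL = c̄ − 3√c̄ = 3.3750 − 3 × 1.8371 = -2.1364 → 0 (cannot be negative)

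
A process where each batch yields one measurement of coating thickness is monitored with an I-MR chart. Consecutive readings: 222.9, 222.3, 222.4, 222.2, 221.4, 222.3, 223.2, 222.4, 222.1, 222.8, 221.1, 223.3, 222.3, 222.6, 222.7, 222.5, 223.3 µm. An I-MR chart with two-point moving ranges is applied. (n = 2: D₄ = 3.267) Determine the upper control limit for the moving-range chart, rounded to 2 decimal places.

Moving ranges: 0.6, 0.1, 0.2, 0.8, 0.9, 0.9, 0.8, 0.3, 0.7, 1.7, 2.2, 1.0, 0.3, 0.1, 0.2, 0.8; M̄R̄ = 11.6000 / 16 = 0.7250
UCL_MR = D₄·M̄R̄ = 3.267 × 0.7250 = 2.3686

2.37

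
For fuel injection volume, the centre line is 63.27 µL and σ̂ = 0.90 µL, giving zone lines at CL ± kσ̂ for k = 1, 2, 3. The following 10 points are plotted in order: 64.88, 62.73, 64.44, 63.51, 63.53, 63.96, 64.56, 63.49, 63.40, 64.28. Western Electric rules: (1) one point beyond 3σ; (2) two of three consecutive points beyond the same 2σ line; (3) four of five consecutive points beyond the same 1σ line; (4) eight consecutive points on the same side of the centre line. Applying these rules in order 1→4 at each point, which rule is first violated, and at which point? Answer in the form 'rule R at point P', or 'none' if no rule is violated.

rule 4 at point 10

Zone of each point (C = within 1σ̂, B = 1σ̂–2σ̂, A = 2σ̂–3σ̂, * = beyond 3σ̂; sign = side of CL): 1:+B, 2:-C, 3:+B, 4:+C, 5:+C, 6:+C, 7:+B, 8:+C, 9:+C, 10:+B
Rule 4 (eight consecutive points on the same side of the centre line) is satisfied at point 10.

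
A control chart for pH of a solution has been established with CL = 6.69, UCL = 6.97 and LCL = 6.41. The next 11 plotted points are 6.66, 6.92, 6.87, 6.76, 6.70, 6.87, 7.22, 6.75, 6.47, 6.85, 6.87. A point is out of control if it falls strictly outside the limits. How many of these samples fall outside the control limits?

1

Compare each point to [6.41, 6.97]: sample 7 = 7.22 > UCL.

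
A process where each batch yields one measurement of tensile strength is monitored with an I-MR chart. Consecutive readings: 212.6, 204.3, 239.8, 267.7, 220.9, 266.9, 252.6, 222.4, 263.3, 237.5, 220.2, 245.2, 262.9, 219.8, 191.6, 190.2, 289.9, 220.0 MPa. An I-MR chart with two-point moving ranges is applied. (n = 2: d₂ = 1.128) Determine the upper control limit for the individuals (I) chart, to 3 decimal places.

325.303

X̄ = (212.6 + 204.3 + 239.8 + 267.7 + 220.9 + 266.9 + 252.6 + 222.4 + 263.3 + 237.5 + 220.2 + 245.2 + 262.9 + 219.8 + 191.6 + 190.2 + 289.9 + 220.0) / 18 = 234.8778
Moving ranges: 8.3, 35.5, 27.9, 46.8, 46.0, 14.3, 30.2, 40.9, 25.8, 17.3, 25.0, 17.7, 43.1, 28.2, 1.4, 99.7, 69.9; M̄R̄ = 578.0000 / 17 = 34.0000
UCL = X̄ + 3·M̄R̄/d₂ = 234.8778 + 3 × 34.0000 / 1.128 = 325.3033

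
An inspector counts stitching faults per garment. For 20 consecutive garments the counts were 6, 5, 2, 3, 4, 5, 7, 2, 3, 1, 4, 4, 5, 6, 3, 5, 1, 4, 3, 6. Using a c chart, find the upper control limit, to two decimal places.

9.91

c̄ = (6 + 5 + 2 + 3 + 4 + 5 + 7 + 2 + 3 + 1 + 4 + 4 + 5 + 6 + 3 + 5 + 1 + 4 + 3 + 6) / 20 = 79 / 20 = 3.9500
UCL = c̄ + 3√c̄ = 3.9500 + 3 × √3.9500 = 3.9500 + 3 × 1.9875 = 9.9124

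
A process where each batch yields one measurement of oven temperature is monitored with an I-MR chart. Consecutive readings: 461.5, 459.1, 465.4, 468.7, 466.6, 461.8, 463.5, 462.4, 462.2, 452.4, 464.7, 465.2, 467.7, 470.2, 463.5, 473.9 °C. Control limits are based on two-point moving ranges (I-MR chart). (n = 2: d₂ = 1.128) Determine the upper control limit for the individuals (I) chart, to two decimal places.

X̄ = (461.5 + 459.1 + 465.4 + 468.7 + 466.6 + 461.8 + 463.5 + 462.4 + 462.2 + 452.4 + 464.7 + 465.2 + 467.7 + 470.2 + 463.5 + 473.9) / 16 = 464.3000
Moving ranges: 2.4, 6.3, 3.3, 2.1, 4.8, 1.7, 1.1, 0.2, 9.8, 12.3, 0.5, 2.5, 2.5, 6.7, 10.4; M̄R̄ = 66.6000 / 15 = 4.4400
UCL = X̄ + 3·M̄R̄/d₂ = 464.3000 + 3 × 4.4400 / 1.128 = 476.1085

476.11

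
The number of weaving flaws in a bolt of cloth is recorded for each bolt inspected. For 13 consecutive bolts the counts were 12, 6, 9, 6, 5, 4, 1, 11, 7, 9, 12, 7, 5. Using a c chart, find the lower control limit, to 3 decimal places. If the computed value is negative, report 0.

c̄ = (12 + 6 + 9 + 6 + 5 + 4 + 1 + 11 + 7 + 9 + 12 + 7 + 5) / 13 = 94 / 13 = 7.2308
LCL = c̄ − 3√c̄ = 7.2308 − 3 × 2.6890 = -0.8363 → 0 (cannot be negative)

0.000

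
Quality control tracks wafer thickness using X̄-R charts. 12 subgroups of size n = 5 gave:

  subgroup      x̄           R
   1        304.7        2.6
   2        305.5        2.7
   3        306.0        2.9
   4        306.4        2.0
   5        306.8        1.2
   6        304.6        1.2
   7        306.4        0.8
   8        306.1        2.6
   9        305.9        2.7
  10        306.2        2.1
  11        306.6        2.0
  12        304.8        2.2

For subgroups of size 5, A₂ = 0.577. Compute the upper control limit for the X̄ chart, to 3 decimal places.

307.035

X̄̄ = (304.7 + 305.5 + 306.0 + 306.4 + 306.8 + 304.6 + 306.4 + 306.1 + 305.9 + 306.2 + 306.6 + 304.8) / 12 = 3670.0000 / 12 = 305.8333
R̄ = (2.6 + 2.7 + 2.9 + 2.0 + 1.2 + 1.2 + 0.8 + 2.6 + 2.7 + 2.1 + 2.0 + 2.2) / 12 = 25.0000 / 12 = 2.0833
UCL = X̄̄ + A₂·R̄ = 305.8333 + 0.577 × 2.0833 = 307.0354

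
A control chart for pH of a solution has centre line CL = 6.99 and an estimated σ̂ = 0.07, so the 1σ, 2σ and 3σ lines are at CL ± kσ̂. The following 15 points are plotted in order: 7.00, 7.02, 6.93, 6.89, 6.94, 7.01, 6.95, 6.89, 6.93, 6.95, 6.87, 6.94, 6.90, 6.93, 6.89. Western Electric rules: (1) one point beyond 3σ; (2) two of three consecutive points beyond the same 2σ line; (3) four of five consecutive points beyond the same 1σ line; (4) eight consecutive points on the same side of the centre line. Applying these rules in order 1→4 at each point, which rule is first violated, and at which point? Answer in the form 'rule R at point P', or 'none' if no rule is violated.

rule 4 at point 14

Zone of each point (C = within 1σ̂, B = 1σ̂–2σ̂, A = 2σ̂–3σ̂, * = beyond 3σ̂; sign = side of CL): 1:+C, 2:+C, 3:-C, 4:-B, 5:-C, 6:+C, 7:-C, 8:-B, 9:-C, 10:-C, 11:-B, 12:-C, 13:-B, 14:-C, 15:-B
Rule 4 (eight consecutive points on the same side of the centre line) is satisfied at point 14.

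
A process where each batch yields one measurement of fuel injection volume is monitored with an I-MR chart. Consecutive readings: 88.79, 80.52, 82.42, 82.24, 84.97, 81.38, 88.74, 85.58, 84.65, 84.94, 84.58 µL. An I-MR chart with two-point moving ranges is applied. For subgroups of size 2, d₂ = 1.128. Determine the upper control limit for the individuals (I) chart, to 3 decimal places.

X̄ = (88.79 + 80.52 + 82.42 + 82.24 + 84.97 + 81.38 + 88.74 + 85.58 + 84.65 + 84.94 + 84.58) / 11 = 84.4373
Moving ranges: 8.27, 1.90, 0.18, 2.73, 3.59, 7.36, 3.16, 0.93, 0.29, 0.36; M̄R̄ = 28.7700 / 10 = 2.8770
UCL = X̄ + 3·M̄R̄/d₂ = 84.4373 + 3 × 2.8770 / 1.128 = 92.0889

92.089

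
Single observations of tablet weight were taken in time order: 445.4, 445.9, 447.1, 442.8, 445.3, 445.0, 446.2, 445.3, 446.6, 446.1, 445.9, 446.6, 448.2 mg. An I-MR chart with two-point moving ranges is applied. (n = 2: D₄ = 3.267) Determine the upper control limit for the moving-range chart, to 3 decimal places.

4.138

Moving ranges: 0.5, 1.2, 4.3, 2.5, 0.3, 1.2, 0.9, 1.3, 0.5, 0.2, 0.7, 1.6; M̄R̄ = 15.2000 / 12 = 1.2667
UCL_MR = D₄·M̄R̄ = 3.267 × 1.2667 = 4.1382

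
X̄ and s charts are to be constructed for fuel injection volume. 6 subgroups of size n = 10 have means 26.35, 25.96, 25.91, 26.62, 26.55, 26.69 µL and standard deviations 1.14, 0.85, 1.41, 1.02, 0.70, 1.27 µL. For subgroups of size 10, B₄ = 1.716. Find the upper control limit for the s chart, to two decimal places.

1.83

s̄ = (1.14 + 0.85 + 1.41 + 1.02 + 0.70 + 1.27) / 6 = 1.0650
UCL_s = B₄·s̄ = 1.716 × 1.0650 = 1.8275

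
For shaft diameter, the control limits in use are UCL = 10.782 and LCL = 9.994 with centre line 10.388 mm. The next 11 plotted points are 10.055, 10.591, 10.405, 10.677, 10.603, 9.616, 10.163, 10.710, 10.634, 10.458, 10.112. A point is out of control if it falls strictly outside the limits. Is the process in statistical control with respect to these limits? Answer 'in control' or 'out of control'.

Compare each point to [9.994, 10.782]: sample 6 = 9.616 < LCL.

out of control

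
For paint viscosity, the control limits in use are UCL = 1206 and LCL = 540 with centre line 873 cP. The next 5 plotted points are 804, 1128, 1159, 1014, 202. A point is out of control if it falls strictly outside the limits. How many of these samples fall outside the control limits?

Compare each point to [540, 1206]: sample 5 = 202 < LCL.

1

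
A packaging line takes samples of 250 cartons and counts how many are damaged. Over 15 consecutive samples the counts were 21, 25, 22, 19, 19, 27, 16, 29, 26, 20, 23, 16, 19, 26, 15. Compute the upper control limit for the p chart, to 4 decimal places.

0.1394

p̄ = Σdᵢ / (k·n) = 323 / (15 × 250) = 0.08613
UCL = p̄ + 3·√(p̄(1−p̄)/n) = 0.08613 + 3 × √(0.08613×0.91387/250) = 0.08613 + 3 × 0.01774 = 0.13937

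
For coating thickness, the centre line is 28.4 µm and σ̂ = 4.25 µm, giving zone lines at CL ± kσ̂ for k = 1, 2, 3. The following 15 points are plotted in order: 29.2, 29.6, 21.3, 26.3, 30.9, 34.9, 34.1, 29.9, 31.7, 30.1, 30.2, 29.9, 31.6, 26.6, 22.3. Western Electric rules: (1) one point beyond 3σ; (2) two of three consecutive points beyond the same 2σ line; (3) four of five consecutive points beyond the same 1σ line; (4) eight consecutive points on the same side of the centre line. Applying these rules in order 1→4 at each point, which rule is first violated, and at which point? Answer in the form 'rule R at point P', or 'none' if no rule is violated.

Zone of each point (C = within 1σ̂, B = 1σ̂–2σ̂, A = 2σ̂–3σ̂, * = beyond 3σ̂; sign = side of CL): 1:+C, 2:+C, 3:-B, 4:-C, 5:+C, 6:+B, 7:+B, 8:+C, 9:+C, 10:+C, 11:+C, 12:+C, 13:+C, 14:-C, 15:-B
Rule 4 (eight consecutive points on the same side of the centre line) is satisfied at point 12.

rule 4 at point 12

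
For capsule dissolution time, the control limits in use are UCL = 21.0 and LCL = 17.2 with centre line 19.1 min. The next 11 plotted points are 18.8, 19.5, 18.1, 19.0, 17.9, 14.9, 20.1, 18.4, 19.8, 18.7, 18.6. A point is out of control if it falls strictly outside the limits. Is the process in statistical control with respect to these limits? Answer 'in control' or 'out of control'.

out of control

Compare each point to [17.2, 21.0]: sample 6 = 14.9 < LCL.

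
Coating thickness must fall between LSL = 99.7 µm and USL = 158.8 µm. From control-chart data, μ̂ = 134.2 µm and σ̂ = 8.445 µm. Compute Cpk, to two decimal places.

Cpu = (USL − μ̂) / (3σ̂) = (158.8 − 134.2) / (3 × 8.445) = 0.9710; Cpl = (μ̂ − LSL) / (3σ̂) = (134.2 − 99.7) / (3 × 8.445) = 1.3618; Cpk = min(Cpu, Cpl) = 0.9710

0.97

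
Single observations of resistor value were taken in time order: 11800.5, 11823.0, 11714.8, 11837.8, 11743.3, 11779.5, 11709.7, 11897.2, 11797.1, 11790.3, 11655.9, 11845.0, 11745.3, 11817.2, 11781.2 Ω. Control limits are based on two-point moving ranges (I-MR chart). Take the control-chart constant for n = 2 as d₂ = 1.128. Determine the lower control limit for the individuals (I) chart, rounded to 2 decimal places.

11539.42

X̄ = (11800.5 + 11823.0 + 11714.8 + 11837.8 + 11743.3 + 11779.5 + 11709.7 + 11897.2 + 11797.1 + 11790.3 + 11655.9 + 11845.0 + 11745.3 + 11817.2 + 11781.2) / 15 = 11782.5200
Moving ranges: 22.5, 108.2, 123.0, 94.5, 36.2, 69.8, 187.5, 100.1, 6.8, 134.4, 189.1, 99.7, 71.9, 36.0; M̄R̄ = 1279.7000 / 14 = 91.4071
LCL = X̄ − 3·M̄R̄/d₂ = 11782.5200 − 3 × 91.4071 / 1.128 = 11539.4159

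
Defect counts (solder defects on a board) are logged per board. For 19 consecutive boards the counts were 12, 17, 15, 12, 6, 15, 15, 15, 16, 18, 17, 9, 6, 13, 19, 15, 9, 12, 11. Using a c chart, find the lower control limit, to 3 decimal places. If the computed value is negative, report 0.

c̄ = (12 + 17 + 15 + 12 + 6 + 15 + 15 + 15 + 16 + 18 + 17 + 9 + 6 + 13 + 19 + 15 + 9 + 12 + 11) / 19 = 252 / 19 = 13.2632
LCL = c̄ − 3√c̄ = 13.2632 − 3 × 3.6419 = 2.3376

2.338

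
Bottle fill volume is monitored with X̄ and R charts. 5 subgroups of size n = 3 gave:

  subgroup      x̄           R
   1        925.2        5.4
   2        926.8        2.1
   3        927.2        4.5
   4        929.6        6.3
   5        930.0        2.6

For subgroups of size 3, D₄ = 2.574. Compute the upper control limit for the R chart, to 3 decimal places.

10.759

R̄ = (5.4 + 2.1 + 4.5 + 6.3 + 2.6) / 5 = 20.9000 / 5 = 4.1800
UCL_R = D₄·R̄ = 2.574 × 4.1800 = 10.7593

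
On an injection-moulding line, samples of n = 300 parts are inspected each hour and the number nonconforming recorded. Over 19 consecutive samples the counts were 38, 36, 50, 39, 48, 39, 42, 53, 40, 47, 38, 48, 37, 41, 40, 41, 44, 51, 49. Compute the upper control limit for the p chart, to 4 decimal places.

0.2049

p̄ = Σdᵢ / (k·n) = 821 / (19 × 300) = 0.14404
UCL = p̄ + 3·√(p̄(1−p̄)/n) = 0.14404 + 3 × √(0.14404×0.85596/300) = 0.14404 + 3 × 0.02027 = 0.20485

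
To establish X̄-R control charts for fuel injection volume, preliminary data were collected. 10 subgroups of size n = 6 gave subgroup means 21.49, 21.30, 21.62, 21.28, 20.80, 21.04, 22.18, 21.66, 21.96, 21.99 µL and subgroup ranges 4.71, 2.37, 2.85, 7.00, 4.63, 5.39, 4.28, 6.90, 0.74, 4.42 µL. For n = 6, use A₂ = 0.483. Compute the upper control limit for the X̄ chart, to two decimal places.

23.62

X̄̄ = (21.49 + 21.30 + 21.62 + 21.28 + 20.80 + 21.04 + 22.18 + 21.66 + 21.96 + 21.99) / 10 = 215.3200 / 10 = 21.5320
R̄ = (4.71 + 2.37 + 2.85 + 7.00 + 4.63 + 5.39 + 4.28 + 6.90 + 0.74 + 4.42) / 10 = 43.2900 / 10 = 4.3290
UCL = X̄̄ + A₂·R̄ = 21.5320 + 0.483 × 4.3290 = 23.6229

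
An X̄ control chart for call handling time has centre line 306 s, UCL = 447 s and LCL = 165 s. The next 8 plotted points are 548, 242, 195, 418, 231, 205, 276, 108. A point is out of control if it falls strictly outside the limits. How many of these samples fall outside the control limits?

2

Compare each point to [165, 447]: sample 1 = 548 > UCL; sample 8 = 108 < LCL.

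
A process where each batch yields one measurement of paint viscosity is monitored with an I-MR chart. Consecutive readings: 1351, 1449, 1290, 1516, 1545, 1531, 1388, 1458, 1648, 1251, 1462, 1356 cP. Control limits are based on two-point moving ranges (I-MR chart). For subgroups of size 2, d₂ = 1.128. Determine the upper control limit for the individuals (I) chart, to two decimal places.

1834.33

X̄ = (1351 + 1449 + 1290 + 1516 + 1545 + 1531 + 1388 + 1458 + 1648 + 1251 + 1462 + 1356) / 12 = 1437.0833
Moving ranges: 98, 159, 226, 29, 14, 143, 70, 190, 397, 211, 106; M̄R̄ = 1643.0000 / 11 = 149.3636
UCL = X̄ + 3·M̄R̄/d₂ = 1437.0833 + 3 × 149.3636 / 1.128 = 1834.3270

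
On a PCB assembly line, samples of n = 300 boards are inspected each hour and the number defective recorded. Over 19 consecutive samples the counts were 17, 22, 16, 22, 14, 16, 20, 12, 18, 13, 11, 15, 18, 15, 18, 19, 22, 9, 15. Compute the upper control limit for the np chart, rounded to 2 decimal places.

p̄ = Σdᵢ / (k·n) = 312 / (19 × 300) = 0.05474
UCL = np̄ + 3·√(np̄(1−p̄)) = 16.4211 + 3 × √(16.4211×0.94526) = 16.4211 + 3 × 3.9398 = 28.2405

28.24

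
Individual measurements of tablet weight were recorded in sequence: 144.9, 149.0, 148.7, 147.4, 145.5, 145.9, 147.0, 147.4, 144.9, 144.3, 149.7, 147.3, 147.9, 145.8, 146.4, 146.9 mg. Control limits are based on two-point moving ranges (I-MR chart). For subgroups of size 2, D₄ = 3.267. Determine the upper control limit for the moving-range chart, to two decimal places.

5.27

Moving ranges: 4.1, 0.3, 1.3, 1.9, 0.4, 1.1, 0.4, 2.5, 0.6, 5.4, 2.4, 0.6, 2.1, 0.6, 0.5; M̄R̄ = 24.2000 / 15 = 1.6133
UCL_MR = D₄·M̄R̄ = 3.267 × 1.6133 = 5.2708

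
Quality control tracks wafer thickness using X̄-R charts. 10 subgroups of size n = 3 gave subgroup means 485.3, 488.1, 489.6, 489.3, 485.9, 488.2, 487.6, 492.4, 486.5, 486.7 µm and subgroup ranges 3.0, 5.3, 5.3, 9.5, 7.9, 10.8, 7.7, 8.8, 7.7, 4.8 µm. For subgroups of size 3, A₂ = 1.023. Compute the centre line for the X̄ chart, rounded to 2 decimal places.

487.96

X̄̄ = (485.3 + 488.1 + 489.6 + 489.3 + 485.9 + 488.2 + 487.6 + 492.4 + 486.5 + 486.7) / 10 = 4879.6000 / 10 = 487.9600
CL = X̄̄ = 487.9600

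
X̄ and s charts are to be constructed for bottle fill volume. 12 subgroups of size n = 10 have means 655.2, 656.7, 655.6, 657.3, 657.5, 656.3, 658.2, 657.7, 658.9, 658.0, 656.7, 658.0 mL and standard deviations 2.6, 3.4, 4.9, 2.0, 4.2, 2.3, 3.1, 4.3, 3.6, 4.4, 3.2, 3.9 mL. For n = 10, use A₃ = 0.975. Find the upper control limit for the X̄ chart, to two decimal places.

660.58

X̄̄ = (655.2 + 656.7 + 655.6 + 657.3 + 657.5 + 656.3 + 658.2 + 657.7 + 658.9 + 658.0 + 656.7 + 658.0) / 12 = 657.1750
s̄ = (2.6 + 3.4 + 4.9 + 2.0 + 4.2 + 2.3 + 3.1 + 4.3 + 3.6 + 4.4 + 3.2 + 3.9) / 12 = 3.4917
UCL = X̄̄ + A₃·s̄ = 657.1750 + 0.975 × 3.4917 = 660.5794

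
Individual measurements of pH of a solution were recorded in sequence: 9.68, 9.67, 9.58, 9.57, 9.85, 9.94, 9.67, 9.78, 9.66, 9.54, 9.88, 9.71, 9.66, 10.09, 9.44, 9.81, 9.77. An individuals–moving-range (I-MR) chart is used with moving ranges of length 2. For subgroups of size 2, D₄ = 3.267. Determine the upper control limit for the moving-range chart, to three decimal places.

0.643

Moving ranges: 0.01, 0.09, 0.01, 0.28, 0.09, 0.27, 0.11, 0.12, 0.12, 0.34, 0.17, 0.05, 0.43, 0.65, 0.37, 0.04; M̄R̄ = 3.1500 / 16 = 0.1969
UCL_MR = D₄·M̄R̄ = 3.267 × 0.1969 = 0.6432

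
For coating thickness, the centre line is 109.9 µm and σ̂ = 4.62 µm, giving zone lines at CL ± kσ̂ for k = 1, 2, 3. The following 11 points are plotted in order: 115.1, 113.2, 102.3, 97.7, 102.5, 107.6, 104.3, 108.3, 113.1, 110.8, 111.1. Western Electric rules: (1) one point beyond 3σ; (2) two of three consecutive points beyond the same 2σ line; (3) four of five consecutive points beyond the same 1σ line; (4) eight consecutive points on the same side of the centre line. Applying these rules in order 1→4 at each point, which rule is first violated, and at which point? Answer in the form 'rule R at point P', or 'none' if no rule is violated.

rule 3 at point 7

Zone of each point (C = within 1σ̂, B = 1σ̂–2σ̂, A = 2σ̂–3σ̂, * = beyond 3σ̂; sign = side of CL): 1:+B, 2:+C, 3:-B, 4:-A, 5:-B, 6:-C, 7:-B, 8:-C, 9:+C, 10:+C, 11:+C
Rule 3 (four of five consecutive points beyond the same 1σ limit) is satisfied at point 7.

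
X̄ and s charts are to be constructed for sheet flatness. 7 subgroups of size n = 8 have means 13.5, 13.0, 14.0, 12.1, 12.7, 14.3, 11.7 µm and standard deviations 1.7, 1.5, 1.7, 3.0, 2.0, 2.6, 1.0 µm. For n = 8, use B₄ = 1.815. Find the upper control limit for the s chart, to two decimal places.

s̄ = (1.7 + 1.5 + 1.7 + 3.0 + 2.0 + 2.6 + 1.0) / 7 = 1.9286
UCL_s = B₄·s̄ = 1.815 × 1.9286 = 3.5004

3.50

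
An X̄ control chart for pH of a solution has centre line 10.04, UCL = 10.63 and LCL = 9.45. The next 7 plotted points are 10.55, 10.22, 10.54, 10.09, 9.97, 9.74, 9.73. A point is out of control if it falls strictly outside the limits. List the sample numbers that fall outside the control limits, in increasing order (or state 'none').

All 7 points lie within [9.45, 10.63].

none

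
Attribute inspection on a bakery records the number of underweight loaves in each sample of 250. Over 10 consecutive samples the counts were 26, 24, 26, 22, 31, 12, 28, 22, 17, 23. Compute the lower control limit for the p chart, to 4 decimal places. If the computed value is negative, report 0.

p̄ = Σdᵢ / (k·n) = 231 / (10 × 250) = 0.09240
LCL = p̄ − 3·√(p̄(1−p̄)/n) = 0.09240 − 3 × 0.01832 = 0.03745

0.0375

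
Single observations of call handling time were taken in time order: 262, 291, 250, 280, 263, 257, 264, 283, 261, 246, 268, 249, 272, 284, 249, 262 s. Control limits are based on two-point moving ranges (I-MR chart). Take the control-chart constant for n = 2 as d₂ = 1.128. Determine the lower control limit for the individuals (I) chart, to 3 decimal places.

X̄ = (262 + 291 + 250 + 280 + 263 + 257 + 264 + 283 + 261 + 246 + 268 + 249 + 272 + 284 + 249 + 262) / 16 = 265.0625
Moving ranges: 29, 41, 30, 17, 6, 7, 19, 22, 15, 22, 19, 23, 12, 35, 13; M̄R̄ = 310.0000 / 15 = 20.6667
LCL = X̄ − 3·M̄R̄/d₂ = 265.0625 − 3 × 20.6667 / 1.128 = 210.0980

210.098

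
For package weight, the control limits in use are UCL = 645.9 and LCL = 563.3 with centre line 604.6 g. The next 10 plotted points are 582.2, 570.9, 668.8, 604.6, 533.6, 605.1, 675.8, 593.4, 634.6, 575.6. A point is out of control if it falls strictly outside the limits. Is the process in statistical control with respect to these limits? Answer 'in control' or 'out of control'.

out of control

Compare each point to [563.3, 645.9]: sample 3 = 668.8 > UCL; sample 5 = 533.6 < LCL; sample 7 = 675.8 > UCL.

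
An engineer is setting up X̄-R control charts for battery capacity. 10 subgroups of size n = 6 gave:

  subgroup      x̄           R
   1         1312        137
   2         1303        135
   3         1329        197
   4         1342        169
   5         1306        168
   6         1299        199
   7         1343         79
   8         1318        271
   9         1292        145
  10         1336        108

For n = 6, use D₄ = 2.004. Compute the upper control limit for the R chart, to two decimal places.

322.24

R̄ = (137 + 135 + 197 + 169 + 168 + 199 + 79 + 271 + 145 + 108) / 10 = 1608.0000 / 10 = 160.8000
UCL_R = D₄·R̄ = 2.004 × 160.8000 = 322.2432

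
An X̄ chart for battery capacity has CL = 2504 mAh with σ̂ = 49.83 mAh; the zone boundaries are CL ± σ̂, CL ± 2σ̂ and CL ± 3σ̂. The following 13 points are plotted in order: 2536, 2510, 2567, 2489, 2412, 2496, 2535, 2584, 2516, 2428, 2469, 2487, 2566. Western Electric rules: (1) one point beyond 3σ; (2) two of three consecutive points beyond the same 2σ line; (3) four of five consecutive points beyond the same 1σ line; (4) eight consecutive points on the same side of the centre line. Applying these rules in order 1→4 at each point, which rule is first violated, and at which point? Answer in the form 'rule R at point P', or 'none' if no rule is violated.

Zone of each point (C = within 1σ̂, B = 1σ̂–2σ̂, A = 2σ̂–3σ̂, * = beyond 3σ̂; sign = side of CL): 1:+C, 2:+C, 3:+B, 4:-C, 5:-B, 6:-C, 7:+C, 8:+B, 9:+C, 10:-B, 11:-C, 12:-C, 13:+B
No rule fires across all 13 points.

none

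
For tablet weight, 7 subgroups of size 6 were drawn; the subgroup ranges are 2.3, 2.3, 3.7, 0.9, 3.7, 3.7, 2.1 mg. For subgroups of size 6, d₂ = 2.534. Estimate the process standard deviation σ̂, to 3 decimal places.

1.054

R̄ = (2.3 + 2.3 + 3.7 + 0.9 + 3.7 + 3.7 + 2.1) / 7 = 2.6714
σ̂ = R̄ / d₂ = 2.6714 / 2.534 = 1.0542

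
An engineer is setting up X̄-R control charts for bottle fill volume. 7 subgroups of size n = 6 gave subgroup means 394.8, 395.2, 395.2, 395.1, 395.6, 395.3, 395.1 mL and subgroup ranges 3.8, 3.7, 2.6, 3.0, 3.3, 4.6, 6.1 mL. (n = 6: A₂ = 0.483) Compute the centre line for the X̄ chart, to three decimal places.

395.186

X̄̄ = (394.8 + 395.2 + 395.2 + 395.1 + 395.6 + 395.3 + 395.1) / 7 = 2766.3000 / 7 = 395.1857
CL = X̄̄ = 395.1857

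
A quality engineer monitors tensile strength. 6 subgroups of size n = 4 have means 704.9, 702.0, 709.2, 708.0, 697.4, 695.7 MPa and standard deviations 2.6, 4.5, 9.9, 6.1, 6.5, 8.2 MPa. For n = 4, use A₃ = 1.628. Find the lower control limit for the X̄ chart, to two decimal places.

X̄̄ = (704.9 + 702.0 + 709.2 + 708.0 + 697.4 + 695.7) / 6 = 702.8667
s̄ = (2.6 + 4.5 + 9.9 + 6.1 + 6.5 + 8.2) / 6 = 6.3000
LCL = X̄̄ − A₃·s̄ = 702.8667 − 1.628 × 6.3000 = 692.6103

692.61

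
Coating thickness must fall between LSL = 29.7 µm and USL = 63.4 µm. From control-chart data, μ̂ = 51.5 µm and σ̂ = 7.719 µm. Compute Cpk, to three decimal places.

0.514

Cpu = (USL − μ̂) / (3σ̂) = (63.4 − 51.5) / (3 × 7.719) = 0.5139; Cpl = (μ̂ − LSL) / (3σ̂) = (51.5 − 29.7) / (3 × 7.719) = 0.9414; Cpk = min(Cpu, Cpl) = 0.5139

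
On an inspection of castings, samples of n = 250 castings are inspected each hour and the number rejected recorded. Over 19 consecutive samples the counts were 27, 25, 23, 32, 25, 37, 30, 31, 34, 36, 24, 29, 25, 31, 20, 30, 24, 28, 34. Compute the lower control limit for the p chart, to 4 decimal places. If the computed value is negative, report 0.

0.0543

p̄ = Σdᵢ / (k·n) = 545 / (19 × 250) = 0.11474
LCL = p̄ − 3·√(p̄(1−p̄)/n) = 0.11474 − 3 × 0.02016 = 0.05427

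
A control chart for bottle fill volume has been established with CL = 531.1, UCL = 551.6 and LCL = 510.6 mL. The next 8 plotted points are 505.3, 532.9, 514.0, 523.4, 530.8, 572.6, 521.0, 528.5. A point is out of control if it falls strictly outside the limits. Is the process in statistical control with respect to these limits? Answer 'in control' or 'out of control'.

out of control

Compare each point to [510.6, 551.6]: sample 1 = 505.3 < LCL; sample 6 = 572.6 > UCL.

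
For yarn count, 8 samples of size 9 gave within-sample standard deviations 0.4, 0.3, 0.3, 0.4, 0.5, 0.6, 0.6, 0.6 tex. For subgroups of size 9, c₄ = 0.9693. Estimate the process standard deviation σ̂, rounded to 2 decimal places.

s̄ = (0.4 + 0.3 + 0.3 + 0.4 + 0.5 + 0.6 + 0.6 + 0.6) / 8 = 0.4625
σ̂ = s̄ / c₄ = 0.4625 / 0.9693 = 0.4771

0.48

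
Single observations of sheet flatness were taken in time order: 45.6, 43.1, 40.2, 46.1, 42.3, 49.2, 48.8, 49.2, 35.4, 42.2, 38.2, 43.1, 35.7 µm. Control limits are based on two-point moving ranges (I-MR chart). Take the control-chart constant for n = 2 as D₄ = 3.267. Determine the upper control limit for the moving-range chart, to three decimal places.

Moving ranges: 2.5, 2.9, 5.9, 3.8, 6.9, 0.4, 0.4, 13.8, 6.8, 4.0, 4.9, 7.4; M̄R̄ = 59.7000 / 12 = 4.9750
UCL_MR = D₄·M̄R̄ = 3.267 × 4.9750 = 16.2533

16.253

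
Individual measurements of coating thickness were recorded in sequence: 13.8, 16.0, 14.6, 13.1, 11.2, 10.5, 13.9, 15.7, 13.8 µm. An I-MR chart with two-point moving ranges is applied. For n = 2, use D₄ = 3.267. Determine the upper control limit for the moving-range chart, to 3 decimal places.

Moving ranges: 2.2, 1.4, 1.5, 1.9, 0.7, 3.4, 1.8, 1.9; M̄R̄ = 14.8000 / 8 = 1.8500
UCL_MR = D₄·M̄R̄ = 3.267 × 1.8500 = 6.0439

6.044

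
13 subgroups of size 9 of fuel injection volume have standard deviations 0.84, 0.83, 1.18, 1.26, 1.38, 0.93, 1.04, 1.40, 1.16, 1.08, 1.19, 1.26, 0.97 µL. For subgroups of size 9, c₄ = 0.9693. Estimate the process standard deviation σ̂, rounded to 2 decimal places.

1.15

s̄ = (0.84 + 0.83 + 1.18 + 1.26 + 1.38 + 0.93 + 1.04 + 1.40 + 1.16 + 1.08 + 1.19 + 1.26 + 0.97) / 13 = 1.1169
σ̂ = s̄ / c₄ = 1.1169 / 0.9693 = 1.1523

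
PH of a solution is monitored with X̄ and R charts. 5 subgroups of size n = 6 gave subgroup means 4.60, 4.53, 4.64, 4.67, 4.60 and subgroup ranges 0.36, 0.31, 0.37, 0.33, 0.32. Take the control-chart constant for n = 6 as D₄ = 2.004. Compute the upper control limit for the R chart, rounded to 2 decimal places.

0.68

R̄ = (0.36 + 0.31 + 0.37 + 0.33 + 0.32) / 5 = 1.6900 / 5 = 0.3380
UCL_R = D₄·R̄ = 2.004 × 0.3380 = 0.6774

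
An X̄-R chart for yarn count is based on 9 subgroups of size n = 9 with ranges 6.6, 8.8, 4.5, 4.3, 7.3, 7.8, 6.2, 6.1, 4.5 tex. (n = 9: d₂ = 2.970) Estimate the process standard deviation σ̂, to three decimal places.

2.099

R̄ = (6.6 + 8.8 + 4.5 + 4.3 + 7.3 + 7.8 + 6.2 + 6.1 + 4.5) / 9 = 6.2333
σ̂ = R̄ / d₂ = 6.2333 / 2.970 = 2.0988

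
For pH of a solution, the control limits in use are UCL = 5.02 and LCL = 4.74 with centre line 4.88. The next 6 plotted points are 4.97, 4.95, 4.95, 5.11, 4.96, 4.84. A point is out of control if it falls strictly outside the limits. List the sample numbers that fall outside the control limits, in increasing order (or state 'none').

4

Compare each point to [4.74, 5.02]: sample 4 = 5.11 > UCL.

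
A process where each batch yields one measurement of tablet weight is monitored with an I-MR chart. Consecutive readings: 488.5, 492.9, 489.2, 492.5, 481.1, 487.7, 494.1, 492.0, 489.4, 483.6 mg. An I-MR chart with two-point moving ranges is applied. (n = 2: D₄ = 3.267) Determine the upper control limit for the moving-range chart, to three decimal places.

Moving ranges: 4.4, 3.7, 3.3, 11.4, 6.6, 6.4, 2.1, 2.6, 5.8; M̄R̄ = 46.3000 / 9 = 5.1444
UCL_MR = D₄·M̄R̄ = 3.267 × 5.1444 = 16.8069

16.807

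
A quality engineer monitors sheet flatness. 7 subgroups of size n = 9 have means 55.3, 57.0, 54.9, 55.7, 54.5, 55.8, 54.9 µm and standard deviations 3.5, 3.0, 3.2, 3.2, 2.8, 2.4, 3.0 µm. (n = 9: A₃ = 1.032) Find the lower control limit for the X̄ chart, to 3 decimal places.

X̄̄ = (55.3 + 57.0 + 54.9 + 55.7 + 54.5 + 55.8 + 54.9) / 7 = 55.4429
s̄ = (3.5 + 3.0 + 3.2 + 3.2 + 2.8 + 2.4 + 3.0) / 7 = 3.0143
LCL = X̄̄ − A₃·s̄ = 55.4429 − 1.032 × 3.0143 = 52.3321

52.332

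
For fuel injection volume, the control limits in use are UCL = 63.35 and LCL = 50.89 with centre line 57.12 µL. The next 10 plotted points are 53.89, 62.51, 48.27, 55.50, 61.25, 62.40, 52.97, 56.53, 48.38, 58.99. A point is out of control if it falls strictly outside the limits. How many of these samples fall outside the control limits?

2

Compare each point to [50.89, 63.35]: sample 3 = 48.27 < LCL; sample 9 = 48.38 < LCL.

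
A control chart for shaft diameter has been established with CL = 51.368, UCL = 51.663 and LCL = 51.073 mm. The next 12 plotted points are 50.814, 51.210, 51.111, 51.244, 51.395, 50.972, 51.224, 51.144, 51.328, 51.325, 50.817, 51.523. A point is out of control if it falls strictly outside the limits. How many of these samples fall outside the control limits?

Compare each point to [51.073, 51.663]: sample 1 = 50.814 < LCL; sample 6 = 50.972 < LCL; sample 11 = 50.817 < LCL.

3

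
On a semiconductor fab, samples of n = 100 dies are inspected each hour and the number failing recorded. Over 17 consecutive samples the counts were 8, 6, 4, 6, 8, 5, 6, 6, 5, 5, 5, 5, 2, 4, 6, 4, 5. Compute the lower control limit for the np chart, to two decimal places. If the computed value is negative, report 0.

p̄ = Σdᵢ / (k·n) = 90 / (17 × 100) = 0.05294
LCL = np̄ − 3·√(np̄(1−p̄)) = 5.2941 − 3 × 2.2392 = -1.4234 → 0 (negative, so LCL = 0)

0.00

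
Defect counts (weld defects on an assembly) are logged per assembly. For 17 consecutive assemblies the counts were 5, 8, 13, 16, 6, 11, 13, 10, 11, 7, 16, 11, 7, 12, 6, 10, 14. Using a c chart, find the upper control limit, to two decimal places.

20.01

c̄ = (5 + 8 + 13 + 16 + 6 + 11 + 13 + 10 + 11 + 7 + 16 + 11 + 7 + 12 + 6 + 10 + 14) / 17 = 176 / 17 = 10.3529
UCL = c̄ + 3√c̄ = 10.3529 + 3 × √10.3529 = 10.3529 + 3 × 3.2176 = 20.0057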